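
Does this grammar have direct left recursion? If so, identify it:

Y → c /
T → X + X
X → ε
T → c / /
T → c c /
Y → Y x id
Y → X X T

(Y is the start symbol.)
Y → c /: starts with c
T → X + X: starts with X
X → ε: starts with ε
T → c / /: starts with c
T → c c /: starts with c
Y → Y x id: LEFT RECURSIVE (starts with Y)
Y → X X T: starts with X

The grammar has direct left recursion on: Y.

Answer: Yes, Y is left-recursive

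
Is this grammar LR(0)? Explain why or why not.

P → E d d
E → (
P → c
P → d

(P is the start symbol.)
Augment with P' → P and build the canonical LR(0) collection (I0 = CLOSURE({[P' → . P]}), then GOTO on every symbol after a dot until no new states appear). It has 8 states:
  I0: { [E → . (], [P → . E d d], [P → . c], [P → . d], [P' → . P] }  — shift
  I1: { [E → ( .] }  — reduce
  I2: { [P → E . d d] }  — shift
  I3: { [P' → P .] }  — accept
  I4: { [P → c .] }  — reduce
  I5: { [P → d .] }  — reduce
  I6: { [P → E d . d] }  — shift
  I7: { [P → E d d .] }  — reduce

Every state is either a pure shift/goto state or contains exactly one complete item and nothing to shift — no conflicts. The grammar is LR(0).

Answer: Yes, the grammar is LR(0)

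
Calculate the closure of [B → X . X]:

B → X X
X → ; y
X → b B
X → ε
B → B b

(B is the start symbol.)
To compute CLOSURE, for each item [A → α.Bβ] where B is a non-terminal, add [B → .γ] for all productions B → γ; repeat for the newly added items until nothing changes.

Start with: [B → X . X]
  [B → X . X] has the dot before X: add [X → . ; y], [X → . b B], [X → .]
No further items can be added.

CLOSURE = { [B → X . X], [X → . ; y], [X → . b B], [X → .] }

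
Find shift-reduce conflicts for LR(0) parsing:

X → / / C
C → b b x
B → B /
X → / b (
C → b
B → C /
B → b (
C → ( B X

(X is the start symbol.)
Yes — I8: [C → b .] vs [C → b . b x]; I13: [C → b .] vs [B → b . (]; I16: [B → B / .] vs [X → / . / C]

Augment with X' → X and build the canonical LR(0) collection (I0 = CLOSURE({[X' → . X]}), then GOTO on every symbol after a dot until no new states appear). It has 18 states:
  I0: { [X → . / / C], [X → . / b (], [X' → . X] }  — shift
  I1: { [X → / . / C], [X → / . b (] }  — shift
  I2: { [X' → X .] }  — accept
  I3: { [C → . ( B X], [C → . b b x], [C → . b], [X → / / . C] }  — shift
  I4: { [X → / b . (] }  — shift
  I5: { [X → / b ( .] }  — reduce
  I6: { [B → . B /], [B → . C /], [B → . b (], [C → ( . B X], [C → . ( B X], [C → . b b x], [C → . b] }  — shift
  I7: { [X → / / C .] }  — reduce
  I8: { [C → b . b x], [C → b .] }  — shift, reduce
  I9: { [C → b b . x] }  — shift
  I10: { [C → b b x .] }  — reduce
  I11: { [B → B . /], [C → ( B . X], [X → . / / C], [X → . / b (] }  — shift
  I12: { [B → C . /] }  — shift
  I13: { [B → b . (], [C → b . b x], [C → b .] }  — shift, reduce
  I14: { [B → b ( .] }  — reduce
  I15: { [B → C / .] }  — reduce
  I16: { [B → B / .], [X → / . / C], [X → / . b (] }  — shift, reduce
  I17: { [C → ( B X .] }  — reduce

I8 contains reduce item [C → b .] and shift item [C → b . b x] — shift-reduce conflict.
I13 contains reduce item [C → b .] and shift items [B → b . (], [C → b . b x] — shift-reduce conflict.
I16 contains reduce item [B → B / .] and shift items [X → / . / C], [X → / . b (] — shift-reduce conflict.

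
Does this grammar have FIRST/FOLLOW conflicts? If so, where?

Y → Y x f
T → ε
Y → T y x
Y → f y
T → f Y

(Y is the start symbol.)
No FIRST/FOLLOW conflicts.

A FIRST/FOLLOW conflict occurs when a non-terminal N has a nullable alternative N → β (β ⇒* ε) and another alternative N → α with FIRST(α) ∩ FOLLOW(N) ≠ ∅: on such a lookahead the parser cannot decide between expanding α and letting N vanish via β.

Nullable non-terminals: T.

T: nullable alternative(s) T → ε; FOLLOW(T) = { 'y' }
  T → ε: FIRST \ {ε} = { } — this is the only nullable alternative, skip
  T → f Y: FIRST \ {ε} = { 'f' } — disjoint from FOLLOW(T)

Y has no nullable alternative, so no FIRST/FOLLOW check is needed there.

No FIRST/FOLLOW conflicts found.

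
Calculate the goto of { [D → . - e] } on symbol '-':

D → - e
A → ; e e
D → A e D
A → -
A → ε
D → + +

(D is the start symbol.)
{ [D → - . e] }

GOTO(I, '-') = CLOSURE({ [A → αX.β] : [A → α.Xβ] ∈ I, X = '-' })

Items with dot before '-', with the dot advanced:
  [D → . - e] → [D → - . e]
Closure adds nothing (no advanced item has the dot before a non-terminal).

GOTO = { [D → - . e] }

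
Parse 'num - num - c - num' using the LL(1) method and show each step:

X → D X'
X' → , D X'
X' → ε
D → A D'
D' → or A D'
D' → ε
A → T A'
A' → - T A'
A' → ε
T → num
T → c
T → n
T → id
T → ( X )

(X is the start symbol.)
LL(1) parsing maintains a stack (initially the start symbol over $) and the input. At each step: if the stack top is a terminal, match it against the current input token; if it is a non-terminal N, replace it with the RHS of M[N, lookahead] (the unique production whose predict set contains the lookahead).

Stack is shown with the top on the left.

Stack           Input                  Action
---------------------------------------------
X $             num - num - c - num $  output X → D X'
D X' $          num - num - c - num $  output D → A D'
A D' X' $       num - num - c - num $  output A → T A'
T A' D' X' $    num - num - c - num $  output T → num
num A' D' X' $  num - num - c - num $  match 'num'
A' D' X' $      - num - c - num $      output A' → - T A'
- T A' D' X' $  - num - c - num $      match '-'
T A' D' X' $    num - c - num $        output T → num
num A' D' X' $  num - c - num $        match 'num'
A' D' X' $      - c - num $            output A' → - T A'
- T A' D' X' $  - c - num $            match '-'
T A' D' X' $    c - num $              output T → c
c A' D' X' $    c - num $              match 'c'
A' D' X' $      - num $                output A' → - T A'
- T A' D' X' $  - num $                match '-'
T A' D' X' $    num $                  output T → num
num A' D' X' $  num $                  match 'num'
A' D' X' $      $                      output A' → ε
D' X' $         $                      output D' → ε
X' $            $                      output X' → ε
$               $                      accept

The string is accepted.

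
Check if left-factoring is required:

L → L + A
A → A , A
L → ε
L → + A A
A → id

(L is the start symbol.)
No, left-factoring is not needed

Left-factoring is needed when two productions for the same non-terminal
share a common prefix on the right-hand side.

Productions for L:
  L → L + A
  L → ε
  L → + A A
Productions for A:
  A → A , A
  A → id

No common prefixes found.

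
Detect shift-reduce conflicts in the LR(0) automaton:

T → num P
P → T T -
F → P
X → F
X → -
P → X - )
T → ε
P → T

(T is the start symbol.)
Yes — I0: [T → .] vs [T → . num P]; I2: [T → .] vs [T → . num P]; I6: [P → T .] vs [T → . num P]

Augment with T' → T and build the canonical LR(0) collection (I0 = CLOSURE({[T' → . T]}), then GOTO on every symbol after a dot until no new states appear). It has 12 states:
  I0: { [T → . num P], [T → .], [T' → . T] }  — shift, reduce
  I1: { [T' → T .] }  — accept
  I2: { [F → . P], [P → . T T -], [P → . T], [P → . X - )], [T → . num P], [T → .], [T → num . P], [X → . -], [X → . F] }  — shift, reduce
  I3: { [X → - .] }  — reduce
  I4: { [X → F .] }  — reduce
  I5: { [F → P .], [T → num P .] }  — 2 reduces
  I6: { [P → T . T -], [P → T .], [T → . num P], [T → .] }  — shift, 2 reduces
  I7: { [P → X . - )] }  — shift
  I8: { [P → X - . )] }  — shift
  I9: { [P → X - ) .] }  — reduce
  I10: { [P → T T . -] }  — shift
  I11: { [P → T T - .] }  — reduce

I0 contains reduce item [T → .] and shift item [T → . num P] — shift-reduce conflict.
I2 contains reduce item [T → .] and shift items [T → . num P], [X → . -] — shift-reduce conflict.
I6 contains reduce items [P → T .], [T → .] and shift item [T → . num P] — shift-reduce conflict.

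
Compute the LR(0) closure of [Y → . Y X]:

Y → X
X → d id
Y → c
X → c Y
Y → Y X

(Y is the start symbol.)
{ [X → . c Y], [X → . d id], [Y → . X], [Y → . Y X], [Y → . c] }

To compute CLOSURE, for each item [A → α.Bβ] where B is a non-terminal, add [B → .γ] for all productions B → γ; repeat for the newly added items until nothing changes.

Start with: [Y → . Y X]
  [Y → . Y X] has the dot before Y: add [Y → . X], [Y → . c]
  [Y → . X] has the dot before X: add [X → . d id], [X → . c Y]
No further items can be added.

CLOSURE = { [X → . c Y], [X → . d id], [Y → . X], [Y → . Y X], [Y → . c] }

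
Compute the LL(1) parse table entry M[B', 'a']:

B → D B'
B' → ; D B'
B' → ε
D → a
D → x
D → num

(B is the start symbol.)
Empty (error entry)

To find M[B', 'a'], we find productions for B' where 'a' is in the predict set (PREDICT(N → α) = (FIRST(α) \ {ε}) ∪ (FOLLOW(N) if α ⇒* ε)).

Relevant sets:
  FOLLOW(B') = { $ }

B' → ; D B': PREDICT = { ';' }
B' → ε: PREDICT = { $ }

M[B', 'a'] is empty (no production applies)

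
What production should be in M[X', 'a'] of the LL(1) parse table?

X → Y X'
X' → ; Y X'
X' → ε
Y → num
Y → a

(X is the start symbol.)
To find M[X', 'a'], we find productions for X' where 'a' is in the predict set (PREDICT(N → α) = (FIRST(α) \ {ε}) ∪ (FOLLOW(N) if α ⇒* ε)).

Relevant sets:
  FOLLOW(X') = { $ }

X' → ; Y X': PREDICT = { ';' }
X' → ε: PREDICT = { $ }

M[X', 'a'] is empty (no production applies)

Answer: Empty (error entry)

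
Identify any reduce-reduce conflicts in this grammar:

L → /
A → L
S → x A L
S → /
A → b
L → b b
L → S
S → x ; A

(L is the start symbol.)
Yes — I1: [L → / .] vs [S → / .]

A reduce-reduce conflict occurs when an LR(0) state has two complete items [A → α .] and [B → β .] — both call for a reduction, and with no lookahead the parser cannot choose between them.

Augment with L' → L and build the canonical LR(0) collection (I0 = CLOSURE({[L' → . L]}), then GOTO on every symbol after a dot until no new states appear). It has 13 states:
  I0: { [L → . /], [L → . S], [L → . b b], [L' → . L], [S → . /], [S → . x ; A], [S → . x A L] }  — shift
  I1: { [L → / .], [S → / .] }  — 2 reduces
  I2: { [L' → L .] }  — accept
  I3: { [L → S .] }  — reduce
  I4: { [L → b . b] }  — shift
  I5: { [A → . L], [A → . b], [L → . /], [L → . S], [L → . b b], [S → . /], [S → . x ; A], [S → . x A L], [S → x . ; A], [S → x . A L] }  — shift
  I6: { [A → . L], [A → . b], [L → . /], [L → . S], [L → . b b], [S → . /], [S → . x ; A], [S → . x A L], [S → x ; . A] }  — shift
  I7: { [L → . /], [L → . S], [L → . b b], [S → . /], [S → . x ; A], [S → . x A L], [S → x A . L] }  — shift
  I8: { [A → L .] }  — reduce
  I9: { [A → b .], [L → b . b] }  — shift, reduce
  I10: { [L → b b .] }  — reduce
  I11: { [S → x A L .] }  — reduce
  I12: { [S → x ; A .] }  — reduce

I1 contains complete items [L → / .], [S → / .] — reduce-reduce conflict.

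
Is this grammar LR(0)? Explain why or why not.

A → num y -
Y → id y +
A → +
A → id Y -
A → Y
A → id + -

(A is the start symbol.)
A grammar is LR(0) if no state in the canonical LR(0) collection has:
  - both a shift item (dot before a terminal) and a complete item (shift-reduce conflict), or
  - two or more complete items (reduce-reduce conflict; the accept item [A' → A .] counts as a complete item here).

Augment with A' → A and build the canonical LR(0) collection (I0 = CLOSURE({[A' → . A]}), then GOTO on every symbol after a dot until no new states appear). It has 15 states:
  I0: { [A → . +], [A → . Y], [A → . id + -], [A → . id Y -], [A → . num y -], [A' → . A], [Y → . id y +] }  — shift
  I1: { [A → + .] }  — reduce
  I2: { [A' → A .] }  — accept
  I3: { [A → Y .] }  — reduce
  I4: { [A → id . + -], [A → id . Y -], [Y → . id y +], [Y → id . y +] }  — shift
  I5: { [A → num . y -] }  — shift
  I6: { [A → num y . -] }  — shift
  I7: { [A → num y - .] }  — reduce
  I8: { [A → id + . -] }  — shift
  I9: { [A → id Y . -] }  — shift
  I10: { [Y → id . y +] }  — shift
  I11: { [Y → id y . +] }  — shift
  I12: { [Y → id y + .] }  — reduce
  I13: { [A → id Y - .] }  — reduce
  I14: { [A → id + - .] }  — reduce

Every state is either a pure shift/goto state or contains exactly one complete item and nothing to shift — no conflicts. The grammar is LR(0).

Answer: Yes, the grammar is LR(0)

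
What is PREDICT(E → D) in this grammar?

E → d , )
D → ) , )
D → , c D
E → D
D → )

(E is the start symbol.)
PREDICT(E → D) = (FIRST(RHS) \ {ε}) ∪ (FOLLOW(E) if ε ∈ FIRST(RHS), i.e. RHS ⇒* ε)
FIRST(D) = { ')', ',' }
FIRST(D) = { ')', ',' }
ε ∉ FIRST(D), so FOLLOW(E) is not added.
PREDICT(E → D) = { ')', ',' }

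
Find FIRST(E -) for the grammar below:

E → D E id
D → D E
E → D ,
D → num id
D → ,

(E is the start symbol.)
FIRST sets of the non-terminals involved (from the grammar, by fixed-point iteration):
  FIRST(E) = { ',', 'num' }

To compute FIRST(E -), process the symbols left to right:
Symbol E is a non-terminal. Add FIRST(E) \ {ε} = { ',', 'num' }
E is not nullable (ε ∉ FIRST(E)), so stop here.
FIRST(E -) = { ',', 'num' }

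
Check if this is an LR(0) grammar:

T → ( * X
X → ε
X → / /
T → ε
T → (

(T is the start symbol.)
No. Shift-reduce conflict between [T → .] and [T → . (]

Augment with T' → T and build the canonical LR(0) collection (I0 = CLOSURE({[T' → . T]}), then GOTO on every symbol after a dot until no new states appear). It has 7 states:
  I0: { [T → . ( * X], [T → . (], [T → .], [T' → . T] }  — shift, reduce
  I1: { [T → ( . * X], [T → ( .] }  — shift, reduce
  I2: { [T' → T .] }  — accept
  I3: { [T → ( * . X], [X → . / /], [X → .] }  — shift, reduce
  I4: { [X → / . /] }  — shift
  I5: { [T → ( * X .] }  — reduce
  I6: { [X → / / .] }  — reduce

Conflict in state I0:
  Shift-reduce conflict between [T → .] and [T → . (]
So the grammar is NOT LR(0).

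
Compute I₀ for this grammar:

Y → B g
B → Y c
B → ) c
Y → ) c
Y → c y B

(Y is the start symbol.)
{ [B → . ) c], [B → . Y c], [Y → . ) c], [Y → . B g], [Y → . c y B], [Y' → . Y] }

First, augment the grammar with Y' → Y
I₀ = CLOSURE({ [Y' → . Y] }):
  [Y' → . Y] has the dot before Y: add [Y → . B g], [Y → . ) c], [Y → . c y B]
  [Y → . B g] has the dot before B: add [B → . Y c], [B → . ) c]
No further items can be added.

I₀ = { [B → . ) c], [B → . Y c], [Y → . ) c], [Y → . B g], [Y → . c y B], [Y' → . Y] }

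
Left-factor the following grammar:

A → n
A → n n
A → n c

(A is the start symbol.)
A → n A'
A' → ε
A' → n
A' → c

Left-factoring transforms A → αβ₁ | αβ₂ into A → αA' and A' → β₁ | β₂
(α is the longest common prefix among the alternatives). Repeat until
no nonterminal has two alternatives with a common prefix.

Round 1: A has alternatives sharing prefix 'n'. Introduce A': A → n A'
  Add: A' → ε
  Add: A' → n
  Add: A' → c

No remaining common prefixes — done.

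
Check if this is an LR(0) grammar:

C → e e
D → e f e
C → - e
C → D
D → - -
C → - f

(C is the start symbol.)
Augment with C' → C and build the canonical LR(0) collection (I0 = CLOSURE({[C' → . C]}), then GOTO on every symbol after a dot until no new states appear). It has 11 states:
  I0: { [C → . - e], [C → . - f], [C → . D], [C → . e e], [C' → . C], [D → . - -], [D → . e f e] }  — shift
  I1: { [C → - . e], [C → - . f], [D → - . -] }  — shift
  I2: { [C' → C .] }  — accept
  I3: { [C → D .] }  — reduce
  I4: { [C → e . e], [D → e . f e] }  — shift
  I5: { [C → e e .] }  — reduce
  I6: { [D → e f . e] }  — shift
  I7: { [D → e f e .] }  — reduce
  I8: { [D → - - .] }  — reduce
  I9: { [C → - e .] }  — reduce
  I10: { [C → - f .] }  — reduce

Every state is either a pure shift/goto state or contains exactly one complete item and nothing to shift — no conflicts. The grammar is LR(0).

Answer: Yes, the grammar is LR(0)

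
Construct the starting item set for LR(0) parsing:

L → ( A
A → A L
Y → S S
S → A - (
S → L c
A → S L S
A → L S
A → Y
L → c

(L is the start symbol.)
{ [L → . ( A], [L → . c], [L' → . L] }

First, augment the grammar with L' → L
I₀ = CLOSURE({ [L' → . L] }):
  [L' → . L] has the dot before L: add [L → . ( A], [L → . c]
No further items can be added.

I₀ = { [L → . ( A], [L → . c], [L' → . L] }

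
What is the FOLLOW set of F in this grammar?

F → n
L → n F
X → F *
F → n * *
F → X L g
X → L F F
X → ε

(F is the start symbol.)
F is the start symbol, so $ ∈ FOLLOW(F).
In L → n F: F is at the end, add FOLLOW(L)
In X → F *: F is followed by '*', add FIRST('*') \ {ε} = { '*' }
In X → L F F: F is followed by F, add FIRST(F) \ {ε} = { 'n' }
In X → L F F: F is at the end, add FOLLOW(X)

The FOLLOW sets referred to above (computed the same way, to a fixed point):
  FOLLOW(L) = { 'g', 'n' }
  FOLLOW(X) = { 'n' }

Taking the union: FOLLOW(F) = { $, '*', 'g', 'n' }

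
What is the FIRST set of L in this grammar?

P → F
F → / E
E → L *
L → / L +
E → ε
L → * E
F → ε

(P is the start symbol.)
To compute FIRST(L), examine every production with L on the left-hand side, reading each right-hand side left to right until a non-nullable symbol is reached.

From L → / L +:
  - '/' is a terminal: add '/' and stop
From L → * E:
  - '*' is a terminal: add '*' and stop

Collecting: FIRST(L) = { '*', '/' }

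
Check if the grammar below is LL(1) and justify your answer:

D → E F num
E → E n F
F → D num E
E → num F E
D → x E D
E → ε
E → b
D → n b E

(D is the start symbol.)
No. Predict set conflict for D: { 'x' }

Relevant sets:
  FIRST(E) = { 'b', 'n', 'num', ε }
  FIRST(F) = { 'b', 'n', 'num', 'x' }
  FOLLOW(E) = { $, 'b', 'n', 'num', 'x' }

For D:
  PREDICT(D → E F num) = { 'b', 'n', 'num', 'x' }
  PREDICT(D → x E D) = { 'x' }
  PREDICT(D → n b E) = { 'n' }
For E:
  PREDICT(E → E n F) = { 'b', 'n', 'num' }
  PREDICT(E → num F E) = { 'num' }
  PREDICT(E → ε) = { $, 'b', 'n', 'num', 'x' }
  PREDICT(E → b) = { 'b' }
F has a single production, so nothing to check there.

Conflict found: Predict set conflict for D: { 'x' }
The grammar is NOT LL(1).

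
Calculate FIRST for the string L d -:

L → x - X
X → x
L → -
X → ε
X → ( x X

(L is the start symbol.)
{ '-', 'x' }

FIRST sets of the non-terminals involved (from the grammar, by fixed-point iteration):
  FIRST(L) = { '-', 'x' }

To compute FIRST(L d -), process the symbols left to right:
Symbol L is a non-terminal. Add FIRST(L) \ {ε} = { '-', 'x' }
L is not nullable (ε ∉ FIRST(L)), so stop here.
FIRST(L d -) = { '-', 'x' }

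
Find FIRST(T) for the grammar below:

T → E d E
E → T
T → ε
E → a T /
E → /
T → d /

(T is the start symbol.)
{ '/', 'a', 'd', ε }

To compute FIRST(T), examine every production with T on the left-hand side, reading each right-hand side left to right until a non-nullable symbol is reached.

FIRST sets of the other non-terminals involved (by the same procedure, iterated to a fixed point):
  FIRST(E) = { '/', 'a', 'd', ε }

From T → E d E:
  - E is a non-terminal: add FIRST(E) \ {ε} = { '/', 'a', 'd' }
    E is nullable, so continue to the next symbol
  - d is a terminal: add 'd' and stop
From T → ε:
  - ε-production, so ε ∈ FIRST(T)
From T → d /:
  - d is a terminal: add 'd' and stop

Collecting: FIRST(T) = { '/', 'a', 'd', ε }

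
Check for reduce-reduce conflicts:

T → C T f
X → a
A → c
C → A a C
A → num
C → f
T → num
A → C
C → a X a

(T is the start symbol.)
A reduce-reduce conflict occurs when an LR(0) state has two complete items [A → α .] and [B → β .] — both call for a reduction, and with no lookahead the parser cannot choose between them.

Augment with T' → T and build the canonical LR(0) collection (I0 = CLOSURE({[T' → . T]}), then GOTO on every symbol after a dot until no new states appear). It has 16 states:
  I0: { [A → . C], [A → . c], [A → . num], [C → . A a C], [C → . a X a], [C → . f], [T → . C T f], [T → . num], [T' → . T] }  — shift
  I1: { [C → A . a C] }  — shift
  I2: { [A → . C], [A → . c], [A → . num], [A → C .], [C → . A a C], [C → . a X a], [C → . f], [T → . C T f], [T → . num], [T → C . T f] }  — shift, reduce
  I3: { [T' → T .] }  — accept
  I4: { [C → a . X a], [X → . a] }  — shift
  I5: { [A → c .] }  — reduce
  I6: { [C → f .] }  — reduce
  I7: { [A → num .], [T → num .] }  — 2 reduces
  I8: { [C → a X . a] }  — shift
  I9: { [X → a .] }  — reduce
  I10: { [C → a X a .] }  — reduce
  I11: { [T → C T . f] }  — shift
  I12: { [T → C T f .] }  — reduce
  I13: { [A → . C], [A → . c], [A → . num], [C → . A a C], [C → . a X a], [C → . f], [C → A a . C] }  — shift
  I14: { [A → C .], [C → A a C .] }  — 2 reduces
  I15: { [A → num .] }  — reduce

I7 contains complete items [A → num .], [T → num .] — reduce-reduce conflict.
I14 contains complete items [A → C .], [C → A a C .] — reduce-reduce conflict.

Answer: Yes — I7: [A → num .] vs [T → num .]; I14: [A → C .] vs [C → A a C .]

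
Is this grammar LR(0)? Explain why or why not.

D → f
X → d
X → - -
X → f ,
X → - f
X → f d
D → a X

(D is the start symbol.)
Yes, the grammar is LR(0)

A grammar is LR(0) if no state in the canonical LR(0) collection has:
  - both a shift item (dot before a terminal) and a complete item (shift-reduce conflict), or
  - two or more complete items (reduce-reduce conflict; the accept item [D' → D .] counts as a complete item here).

Augment with D' → D and build the canonical LR(0) collection (I0 = CLOSURE({[D' → . D]}), then GOTO on every symbol after a dot until no new states appear). It has 12 states:
  I0: { [D → . a X], [D → . f], [D' → . D] }  — shift
  I1: { [D' → D .] }  — accept
  I2: { [D → a . X], [X → . - -], [X → . - f], [X → . d], [X → . f ,], [X → . f d] }  — shift
  I3: { [D → f .] }  — reduce
  I4: { [X → - . -], [X → - . f] }  — shift
  I5: { [D → a X .] }  — reduce
  I6: { [X → d .] }  — reduce
  I7: { [X → f . ,], [X → f . d] }  — shift
  I8: { [X → f , .] }  — reduce
  I9: { [X → f d .] }  — reduce
  I10: { [X → - - .] }  — reduce
  I11: { [X → - f .] }  — reduce

Every state is either a pure shift/goto state or contains exactly one complete item and nothing to shift — no conflicts. The grammar is LR(0).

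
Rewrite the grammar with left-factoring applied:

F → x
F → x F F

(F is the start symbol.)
F → x F'
F' → ε
F' → F F

Left-factoring transforms A → αβ₁ | αβ₂ into A → αA' and A' → β₁ | β₂
(α is the longest common prefix among the alternatives). Repeat until
no nonterminal has two alternatives with a common prefix.

Round 1: F has alternatives sharing prefix 'x'. Introduce F': F → x F'
  Add: F' → ε
  Add: F' → F F

No remaining common prefixes — done.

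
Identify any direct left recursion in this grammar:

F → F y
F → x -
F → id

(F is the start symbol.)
Direct left recursion occurs when N → N α for some non-terminal N (the right-hand side begins with the left-hand side itself).

F → F y: LEFT RECURSIVE (starts with F)
F → x -: starts with x
F → id: starts with id

The grammar has direct left recursion on: F.

Answer: Yes, F is left-recursive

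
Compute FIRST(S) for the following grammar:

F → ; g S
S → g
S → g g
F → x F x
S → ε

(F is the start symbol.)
{ 'g', ε }

To compute FIRST(S), examine every production with S on the left-hand side, reading each right-hand side left to right until a non-nullable symbol is reached.

From S → g:
  - g is a terminal: add 'g' and stop
From S → g g:
  - g is a terminal: add 'g' and stop
From S → ε:
  - ε-production, so ε ∈ FIRST(S)

Collecting: FIRST(S) = { 'g', ε }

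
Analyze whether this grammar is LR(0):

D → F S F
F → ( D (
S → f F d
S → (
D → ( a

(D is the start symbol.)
Augment with D' → D and build the canonical LR(0) collection (I0 = CLOSURE({[D' → . D]}), then GOTO on every symbol after a dot until no new states appear). It has 14 states:
  I0: { [D → . ( a], [D → . F S F], [D' → . D], [F → . ( D (] }  — shift
  I1: { [D → ( . a], [D → . ( a], [D → . F S F], [F → ( . D (], [F → . ( D (] }  — shift
  I2: { [D' → D .] }  — accept
  I3: { [D → F . S F], [S → . (], [S → . f F d] }  — shift
  I4: { [S → ( .] }  — reduce
  I5: { [D → F S . F], [F → . ( D (] }  — shift
  I6: { [F → . ( D (], [S → f . F d] }  — shift
  I7: { [D → . ( a], [D → . F S F], [F → ( . D (], [F → . ( D (] }  — shift
  I8: { [S → f F . d] }  — shift
  I9: { [S → f F d .] }  — reduce
  I10: { [F → ( D . (] }  — shift
  I11: { [F → ( D ( .] }  — reduce
  I12: { [D → F S F .] }  — reduce
  I13: { [D → ( a .] }  — reduce

Every state is either a pure shift/goto state or contains exactly one complete item and nothing to shift — no conflicts. The grammar is LR(0).

Answer: Yes, the grammar is LR(0)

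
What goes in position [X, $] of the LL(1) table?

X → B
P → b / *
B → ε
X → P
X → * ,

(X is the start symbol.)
X → B

To find M[X, $], we find productions for X where $ is in the predict set (PREDICT(N → α) = (FIRST(α) \ {ε}) ∪ (FOLLOW(N) if α ⇒* ε)).

Relevant sets:
  FIRST(B) = { ε }
  FIRST(P) = { 'b' }
  FOLLOW(X) = { $ }

X → B: PREDICT = { $ }
  $ is in predict set, so this production goes in M[X, $]
X → P: PREDICT = { 'b' }
X → * ,: PREDICT = { '*' }

M[X, $] = X → B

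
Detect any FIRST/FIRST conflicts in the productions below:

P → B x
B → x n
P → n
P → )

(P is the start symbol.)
FIRST sets of the non-terminals at (or reachable through a nullable prefix from) the front of some alternative:
  FIRST(B) = { 'x' }

Productions for P:
  P → B x: FIRST = { 'x' }
  P → n: FIRST = { 'n' }
  P → ): FIRST = { ')' }
B has only one production, so no FIRST/FIRST conflict is possible there.

All alternatives of each non-terminal have pairwise disjoint FIRST sets.

Answer: No FIRST/FIRST conflicts.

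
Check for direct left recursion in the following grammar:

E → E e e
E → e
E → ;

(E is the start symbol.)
E → E e e: LEFT RECURSIVE (starts with E)
E → e: starts with e
E → ;: starts with ';'

The grammar has direct left recursion on: E.

Answer: Yes, E is left-recursive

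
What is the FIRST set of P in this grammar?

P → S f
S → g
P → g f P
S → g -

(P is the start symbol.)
To compute FIRST(P), examine every production with P on the left-hand side, reading each right-hand side left to right until a non-nullable symbol is reached.

FIRST sets of the other non-terminals involved (by the same procedure, iterated to a fixed point):
  FIRST(S) = { 'g' }

From P → S f:
  - S is a non-terminal: add FIRST(S) \ {ε} = { 'g' }
    S is not nullable, so stop
From P → g f P:
  - g is a terminal: add 'g' and stop

Collecting: FIRST(P) = { 'g' }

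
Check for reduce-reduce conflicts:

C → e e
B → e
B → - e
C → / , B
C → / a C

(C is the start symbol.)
Augment with C' → C and build the canonical LR(0) collection (I0 = CLOSURE({[C' → . C]}), then GOTO on every symbol after a dot until no new states appear). It has 12 states:
  I0: { [C → . / , B], [C → . / a C], [C → . e e], [C' → . C] }  — shift
  I1: { [C → / . , B], [C → / . a C] }  — shift
  I2: { [C' → C .] }  — accept
  I3: { [C → e . e] }  — shift
  I4: { [C → e e .] }  — reduce
  I5: { [B → . - e], [B → . e], [C → / , . B] }  — shift
  I6: { [C → . / , B], [C → . / a C], [C → . e e], [C → / a . C] }  — shift
  I7: { [C → / a C .] }  — reduce
  I8: { [B → - . e] }  — shift
  I9: { [C → / , B .] }  — reduce
  I10: { [B → e .] }  — reduce
  I11: { [B → - e .] }  — reduce

No state contains more than one complete item.

Answer: No reduce-reduce conflicts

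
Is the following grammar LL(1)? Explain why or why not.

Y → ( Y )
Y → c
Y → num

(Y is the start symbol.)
A grammar is LL(1) if for each non-terminal N with multiple productions, the predict sets of those productions are pairwise disjoint, where PREDICT(N → α) = (FIRST(α) \ {ε}) ∪ (FOLLOW(N) if α ⇒* ε).

For Y:
  PREDICT(Y → '(' Y ')') = { '(' }
  PREDICT(Y → c) = { 'c' }
  PREDICT(Y → num) = { 'num' }

All predict sets are disjoint. The grammar IS LL(1).

Answer: Yes, the grammar is LL(1).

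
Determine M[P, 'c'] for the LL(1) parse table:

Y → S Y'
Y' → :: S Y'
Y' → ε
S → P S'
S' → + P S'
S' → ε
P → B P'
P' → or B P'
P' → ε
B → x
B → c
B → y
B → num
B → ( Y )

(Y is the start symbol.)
To find M[P, 'c'], we find productions for P where 'c' is in the predict set (PREDICT(N → α) = (FIRST(α) \ {ε}) ∪ (FOLLOW(N) if α ⇒* ε)).

Relevant sets:
  FIRST(B) = { '(', 'c', 'num', 'x', 'y' }

P → B P': PREDICT = { '(', 'c', 'num', 'x', 'y' }
  'c' is in predict set, so this production goes in M[P, 'c']

M[P, 'c'] = P → B P'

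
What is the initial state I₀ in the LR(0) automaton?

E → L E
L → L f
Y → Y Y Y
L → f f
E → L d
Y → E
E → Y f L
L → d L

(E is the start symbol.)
First, augment the grammar with E' → E
I₀ = CLOSURE({ [E' → . E] }):
  [E' → . E] has the dot before E: add [E → . L E], [E → . L d], [E → . Y f L]
  [E → . L E] has the dot before L: add [L → . L f], [L → . f f], [L → . d L]
  [E → . Y f L] has the dot before Y: add [Y → . Y Y Y], [Y → . E]
No further items can be added.

I₀ = { [E → . L E], [E → . L d], [E → . Y f L], [E' → . E], [L → . L f], [L → . d L], [L → . f f], [Y → . E], [Y → . Y Y Y] }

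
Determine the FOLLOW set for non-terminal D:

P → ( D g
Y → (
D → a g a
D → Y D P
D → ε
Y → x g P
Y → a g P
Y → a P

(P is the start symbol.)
{ '(', 'g' }

In P → ( D g: D is followed by g, add FIRST(g) \ {ε} = { 'g' }
In D → Y D P: D is followed by P, add FIRST(P) \ {ε} = { '(' }

Taking the union: FOLLOW(D) = { '(', 'g' }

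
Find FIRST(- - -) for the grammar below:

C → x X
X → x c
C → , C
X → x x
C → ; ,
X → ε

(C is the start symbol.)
To compute FIRST(- - -), process the symbols left to right:
Symbol - is a terminal. Add '-' and stop.
FIRST(- - -) = { '-' }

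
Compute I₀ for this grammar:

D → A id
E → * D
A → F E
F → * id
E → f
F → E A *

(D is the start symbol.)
First, augment the grammar with D' → D
I₀ = CLOSURE({ [D' → . D] }):
  [D' → . D] has the dot before D: add [D → . A id]
  [D → . A id] has the dot before A: add [A → . F E]
  [A → . F E] has the dot before F: add [F → . * id], [F → . E A *]
  [F → . E A *] has the dot before E: add [E → . * D], [E → . f]
No further items can be added.

I₀ = { [A → . F E], [D → . A id], [D' → . D], [E → . * D], [E → . f], [F → . * id], [F → . E A *] }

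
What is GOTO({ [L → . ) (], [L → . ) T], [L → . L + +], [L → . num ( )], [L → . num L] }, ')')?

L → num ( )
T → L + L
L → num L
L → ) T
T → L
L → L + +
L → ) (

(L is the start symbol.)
GOTO(I, ')') = CLOSURE({ [A → αX.β] : [A → α.Xβ] ∈ I, X = ')' })

Items with dot before ')', with the dot advanced:
  [L → . ) (] → [L → ) . (]
  [L → . ) T] → [L → ) . T]
Closure of the advanced items:
  [L → ) . T] has the dot before T: add [T → . L + L], [T → . L]
  [T → . L + L] has the dot before L: add [L → . num ( )], [L → . num L], [L → . ) T], [L → . L + +], [L → . ) (]

GOTO = { [L → ) . (], [L → ) . T], [L → . ) (], [L → . ) T], [L → . L + +], [L → . num ( )], [L → . num L], [T → . L + L], [T → . L] }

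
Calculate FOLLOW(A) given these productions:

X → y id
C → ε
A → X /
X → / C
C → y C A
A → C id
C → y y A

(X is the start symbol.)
{ $, '/', 'id', 'y' }

In C → y C A: A is at the end, add FOLLOW(C)
In C → y y A: A is at the end, add FOLLOW(C)

The FOLLOW sets referred to above (computed the same way, to a fixed point):
  FOLLOW(C) = { $, '/', 'id', 'y' }

Taking the union: FOLLOW(A) = { $, '/', 'id', 'y' }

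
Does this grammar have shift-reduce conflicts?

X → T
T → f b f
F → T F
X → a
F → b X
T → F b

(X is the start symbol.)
Augment with X' → X and build the canonical LR(0) collection (I0 = CLOSURE({[X' → . X]}), then GOTO on every symbol after a dot until no new states appear). It has 13 states:
  I0: { [F → . T F], [F → . b X], [T → . F b], [T → . f b f], [X → . T], [X → . a], [X' → . X] }  — shift
  I1: { [T → F . b] }  — shift
  I2: { [F → . T F], [F → . b X], [F → T . F], [T → . F b], [T → . f b f], [X → T .] }  — shift, reduce
  I3: { [X' → X .] }  — accept
  I4: { [X → a .] }  — reduce
  I5: { [F → . T F], [F → . b X], [F → b . X], [T → . F b], [T → . f b f], [X → . T], [X → . a] }  — shift
  I6: { [T → f . b f] }  — shift
  I7: { [T → f b . f] }  — shift
  I8: { [T → f b f .] }  — reduce
  I9: { [F → b X .] }  — reduce
  I10: { [F → T F .], [T → F . b] }  — shift, reduce
  I11: { [F → . T F], [F → . b X], [F → T . F], [T → . F b], [T → . f b f] }  — shift
  I12: { [T → F b .] }  — reduce

I2 contains reduce item [X → T .] and shift items [F → . b X], [T → . f b f] — shift-reduce conflict.
I10 contains reduce item [F → T F .] and shift item [T → F . b] — shift-reduce conflict.

Answer: Yes — I2: [X → T .] vs [F → . b X]; I10: [F → T F .] vs [T → F . b]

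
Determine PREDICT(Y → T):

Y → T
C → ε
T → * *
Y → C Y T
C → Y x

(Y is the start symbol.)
PREDICT(Y → T) = (FIRST(RHS) \ {ε}) ∪ (FOLLOW(Y) if ε ∈ FIRST(RHS), i.e. RHS ⇒* ε)
FIRST(T) = { '*' }
FIRST(T) = { '*' }
ε ∉ FIRST(T), so FOLLOW(Y) is not added.
PREDICT(Y → T) = { '*' }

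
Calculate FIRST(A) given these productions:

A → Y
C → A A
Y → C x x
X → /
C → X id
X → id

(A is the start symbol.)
{ '/', 'id' }

FIRST sets of the other non-terminals involved (by the same procedure, iterated to a fixed point):
  FIRST(Y) = { '/', 'id' }

From A → Y:
  - Y is a non-terminal: add FIRST(Y) \ {ε} = { '/', 'id' }
    Y is not nullable, so stop

Collecting: FIRST(A) = { '/', 'id' }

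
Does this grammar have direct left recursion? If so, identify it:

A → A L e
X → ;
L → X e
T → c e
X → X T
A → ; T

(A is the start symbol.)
Yes, A, X are left-recursive

A → A L e: LEFT RECURSIVE (starts with A)
X → ;: starts with ';'
L → X e: starts with X
T → c e: starts with c
X → X T: LEFT RECURSIVE (starts with X)
A → ; T: starts with ';'

The grammar has direct left recursion on: A, X.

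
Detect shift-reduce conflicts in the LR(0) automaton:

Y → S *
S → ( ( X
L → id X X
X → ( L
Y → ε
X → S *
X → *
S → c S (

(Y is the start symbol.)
Augment with Y' → Y and build the canonical LR(0) collection (I0 = CLOSURE({[Y' → . Y]}), then GOTO on every symbol after a dot until no new states appear). It has 18 states:
  I0: { [S → . ( ( X], [S → . c S (], [Y → . S *], [Y → .], [Y' → . Y] }  — shift, reduce
  I1: { [S → ( . ( X] }  — shift
  I2: { [Y → S . *] }  — shift
  I3: { [Y' → Y .] }  — accept
  I4: { [S → . ( ( X], [S → . c S (], [S → c . S (] }  — shift
  I5: { [S → c S . (] }  — shift
  I6: { [S → c S ( .] }  — reduce
  I7: { [Y → S * .] }  — reduce
  I8: { [S → ( ( . X], [S → . ( ( X], [S → . c S (], [X → . ( L], [X → . *], [X → . S *] }  — shift
  I9: { [L → . id X X], [S → ( . ( X], [X → ( . L] }  — shift
  I10: { [X → * .] }  — reduce
  I11: { [X → S . *] }  — shift
  I12: { [S → ( ( X .] }  — reduce
  I13: { [X → S * .] }  — reduce
  I14: { [X → ( L .] }  — reduce
  I15: { [L → id . X X], [S → . ( ( X], [S → . c S (], [X → . ( L], [X → . *], [X → . S *] }  — shift
  I16: { [L → id X . X], [S → . ( ( X], [S → . c S (], [X → . ( L], [X → . *], [X → . S *] }  — shift
  I17: { [L → id X X .] }  — reduce

I0 contains reduce item [Y → .] and shift items [S → . ( ( X], [S → . c S (] — shift-reduce conflict.

Answer: Yes — I0: [Y → .] vs [S → . ( ( X]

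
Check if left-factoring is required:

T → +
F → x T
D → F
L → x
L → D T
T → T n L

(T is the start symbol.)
No, left-factoring is not needed

Left-factoring is needed when two productions for the same non-terminal
share a common prefix on the right-hand side.

Productions for T:
  T → +
  T → T n L
Productions for L:
  L → x
  L → D T

No common prefixes found.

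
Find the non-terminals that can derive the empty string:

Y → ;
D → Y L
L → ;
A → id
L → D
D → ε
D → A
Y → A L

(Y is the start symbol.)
A non-terminal is nullable if it can derive ε (the empty string): either it has an ε-production, or it has a production whose right-hand side consists entirely of nullable non-terminals.

ε-productions: D → ε
So D is immediately nullable.
L → D: every symbol on the right is nullable, so L is nullable too.
No further non-terminal can be added: every production for the remaining non-terminals contains a terminal or a non-nullable non-terminal.
Nullable = { 'D', 'L' }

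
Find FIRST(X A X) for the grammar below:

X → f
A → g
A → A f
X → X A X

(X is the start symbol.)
FIRST sets of the non-terminals involved (from the grammar, by fixed-point iteration):
  FIRST(X) = { 'f' }

To compute FIRST(X A X), process the symbols left to right:
Symbol X is a non-terminal. Add FIRST(X) \ {ε} = { 'f' }
X is not nullable (ε ∉ FIRST(X)), so stop here.
FIRST(X A X) = { 'f' }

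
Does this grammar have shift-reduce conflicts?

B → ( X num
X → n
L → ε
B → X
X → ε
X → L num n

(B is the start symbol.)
A shift-reduce conflict occurs when an LR(0) state has both:
  - a complete (reduce) item [A → α .] (dot at the end), and
  - a shift item [B → β . c γ] (dot before a terminal).

Augment with B' → B and build the canonical LR(0) collection (I0 = CLOSURE({[B' → . B]}), then GOTO on every symbol after a dot until no new states appear). It has 10 states:
  I0: { [B → . ( X num], [B → . X], [B' → . B], [L → .], [X → . L num n], [X → . n], [X → .] }  — shift, 2 reduces
  I1: { [B → ( . X num], [L → .], [X → . L num n], [X → . n], [X → .] }  — shift, 2 reduces
  I2: { [B' → B .] }  — accept
  I3: { [X → L . num n] }  — shift
  I4: { [B → X .] }  — reduce
  I5: { [X → n .] }  — reduce
  I6: { [X → L num . n] }  — shift
  I7: { [X → L num n .] }  — reduce
  I8: { [B → ( X . num] }  — shift
  I9: { [B → ( X num .] }  — reduce

I0 contains reduce items [L → .], [X → .] and shift items [B → . ( X num], [X → . n] — shift-reduce conflict.
I1 contains reduce items [L → .], [X → .] and shift item [X → . n] — shift-reduce conflict.

Answer: Yes — I0: [L → .] vs [B → . ( X num]; I1: [L → .] vs [X → . n]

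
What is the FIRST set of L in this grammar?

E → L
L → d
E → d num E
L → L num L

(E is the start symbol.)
From L → d:
  - d is a terminal: add 'd' and stop
From L → L num L:
  - L is the symbol being defined: contributes nothing new
    L is not nullable, so stop

Collecting: FIRST(L) = { 'd' }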